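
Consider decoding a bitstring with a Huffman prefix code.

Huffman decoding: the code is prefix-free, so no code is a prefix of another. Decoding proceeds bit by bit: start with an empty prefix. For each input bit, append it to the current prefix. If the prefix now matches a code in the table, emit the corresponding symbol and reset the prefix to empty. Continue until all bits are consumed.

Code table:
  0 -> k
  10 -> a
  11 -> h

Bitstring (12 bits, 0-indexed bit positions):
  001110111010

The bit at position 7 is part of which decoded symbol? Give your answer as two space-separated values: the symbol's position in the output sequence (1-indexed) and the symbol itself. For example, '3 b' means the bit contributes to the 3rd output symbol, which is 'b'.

Answer: 5 h

Derivation:
Bit 0: prefix='0' -> emit 'k', reset
Bit 1: prefix='0' -> emit 'k', reset
Bit 2: prefix='1' (no match yet)
Bit 3: prefix='11' -> emit 'h', reset
Bit 4: prefix='1' (no match yet)
Bit 5: prefix='10' -> emit 'a', reset
Bit 6: prefix='1' (no match yet)
Bit 7: prefix='11' -> emit 'h', reset
Bit 8: prefix='1' (no match yet)
Bit 9: prefix='10' -> emit 'a', reset
Bit 10: prefix='1' (no match yet)
Bit 11: prefix='10' -> emit 'a', reset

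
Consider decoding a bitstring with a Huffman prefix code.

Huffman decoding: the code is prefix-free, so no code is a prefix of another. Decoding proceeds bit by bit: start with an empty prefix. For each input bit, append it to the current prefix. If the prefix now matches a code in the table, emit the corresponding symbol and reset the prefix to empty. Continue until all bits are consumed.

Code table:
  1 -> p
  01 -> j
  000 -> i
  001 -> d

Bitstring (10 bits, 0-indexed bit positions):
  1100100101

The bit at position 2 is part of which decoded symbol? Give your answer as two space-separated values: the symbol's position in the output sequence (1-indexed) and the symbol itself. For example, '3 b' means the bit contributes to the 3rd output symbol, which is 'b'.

Answer: 3 d

Derivation:
Bit 0: prefix='1' -> emit 'p', reset
Bit 1: prefix='1' -> emit 'p', reset
Bit 2: prefix='0' (no match yet)
Bit 3: prefix='00' (no match yet)
Bit 4: prefix='001' -> emit 'd', reset
Bit 5: prefix='0' (no match yet)
Bit 6: prefix='00' (no match yet)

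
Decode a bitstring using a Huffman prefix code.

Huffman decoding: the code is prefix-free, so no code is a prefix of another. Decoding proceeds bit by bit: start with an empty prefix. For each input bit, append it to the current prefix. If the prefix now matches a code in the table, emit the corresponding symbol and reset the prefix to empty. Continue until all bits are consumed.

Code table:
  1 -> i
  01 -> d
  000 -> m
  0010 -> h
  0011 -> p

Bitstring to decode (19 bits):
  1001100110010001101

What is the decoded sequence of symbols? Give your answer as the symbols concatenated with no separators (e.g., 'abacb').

Answer: ipphpd

Derivation:
Bit 0: prefix='1' -> emit 'i', reset
Bit 1: prefix='0' (no match yet)
Bit 2: prefix='00' (no match yet)
Bit 3: prefix='001' (no match yet)
Bit 4: prefix='0011' -> emit 'p', reset
Bit 5: prefix='0' (no match yet)
Bit 6: prefix='00' (no match yet)
Bit 7: prefix='001' (no match yet)
Bit 8: prefix='0011' -> emit 'p', reset
Bit 9: prefix='0' (no match yet)
Bit 10: prefix='00' (no match yet)
Bit 11: prefix='001' (no match yet)
Bit 12: prefix='0010' -> emit 'h', reset
Bit 13: prefix='0' (no match yet)
Bit 14: prefix='00' (no match yet)
Bit 15: prefix='001' (no match yet)
Bit 16: prefix='0011' -> emit 'p', reset
Bit 17: prefix='0' (no match yet)
Bit 18: prefix='01' -> emit 'd', reset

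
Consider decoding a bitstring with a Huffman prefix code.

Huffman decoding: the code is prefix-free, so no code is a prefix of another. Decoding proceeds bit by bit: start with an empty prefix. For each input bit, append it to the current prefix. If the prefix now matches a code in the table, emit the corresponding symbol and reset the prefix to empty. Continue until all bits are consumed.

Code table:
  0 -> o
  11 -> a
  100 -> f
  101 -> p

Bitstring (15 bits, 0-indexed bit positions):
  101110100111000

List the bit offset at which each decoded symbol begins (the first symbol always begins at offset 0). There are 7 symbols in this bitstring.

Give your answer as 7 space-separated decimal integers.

Bit 0: prefix='1' (no match yet)
Bit 1: prefix='10' (no match yet)
Bit 2: prefix='101' -> emit 'p', reset
Bit 3: prefix='1' (no match yet)
Bit 4: prefix='11' -> emit 'a', reset
Bit 5: prefix='0' -> emit 'o', reset
Bit 6: prefix='1' (no match yet)
Bit 7: prefix='10' (no match yet)
Bit 8: prefix='100' -> emit 'f', reset
Bit 9: prefix='1' (no match yet)
Bit 10: prefix='11' -> emit 'a', reset
Bit 11: prefix='1' (no match yet)
Bit 12: prefix='10' (no match yet)
Bit 13: prefix='100' -> emit 'f', reset
Bit 14: prefix='0' -> emit 'o', reset

Answer: 0 3 5 6 9 11 14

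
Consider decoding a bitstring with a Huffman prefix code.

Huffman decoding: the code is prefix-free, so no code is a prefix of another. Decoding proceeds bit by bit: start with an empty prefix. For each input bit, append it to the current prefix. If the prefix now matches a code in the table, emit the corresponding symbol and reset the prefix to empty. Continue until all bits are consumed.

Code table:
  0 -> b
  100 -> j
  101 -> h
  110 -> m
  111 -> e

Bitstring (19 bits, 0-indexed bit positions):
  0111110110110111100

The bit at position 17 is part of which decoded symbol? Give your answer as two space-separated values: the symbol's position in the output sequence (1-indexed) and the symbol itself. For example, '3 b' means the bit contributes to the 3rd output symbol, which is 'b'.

Bit 0: prefix='0' -> emit 'b', reset
Bit 1: prefix='1' (no match yet)
Bit 2: prefix='11' (no match yet)
Bit 3: prefix='111' -> emit 'e', reset
Bit 4: prefix='1' (no match yet)
Bit 5: prefix='11' (no match yet)
Bit 6: prefix='110' -> emit 'm', reset
Bit 7: prefix='1' (no match yet)
Bit 8: prefix='11' (no match yet)
Bit 9: prefix='110' -> emit 'm', reset
Bit 10: prefix='1' (no match yet)
Bit 11: prefix='11' (no match yet)
Bit 12: prefix='110' -> emit 'm', reset
Bit 13: prefix='1' (no match yet)
Bit 14: prefix='11' (no match yet)
Bit 15: prefix='111' -> emit 'e', reset
Bit 16: prefix='1' (no match yet)
Bit 17: prefix='10' (no match yet)
Bit 18: prefix='100' -> emit 'j', reset

Answer: 7 j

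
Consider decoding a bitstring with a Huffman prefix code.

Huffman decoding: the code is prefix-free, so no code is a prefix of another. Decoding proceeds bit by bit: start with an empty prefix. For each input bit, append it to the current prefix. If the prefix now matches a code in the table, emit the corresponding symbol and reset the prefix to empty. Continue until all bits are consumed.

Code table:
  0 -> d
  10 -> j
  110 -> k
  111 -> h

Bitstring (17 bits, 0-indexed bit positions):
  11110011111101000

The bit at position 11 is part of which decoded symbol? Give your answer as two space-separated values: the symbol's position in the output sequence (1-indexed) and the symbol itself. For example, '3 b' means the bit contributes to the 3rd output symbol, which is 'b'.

Bit 0: prefix='1' (no match yet)
Bit 1: prefix='11' (no match yet)
Bit 2: prefix='111' -> emit 'h', reset
Bit 3: prefix='1' (no match yet)
Bit 4: prefix='10' -> emit 'j', reset
Bit 5: prefix='0' -> emit 'd', reset
Bit 6: prefix='1' (no match yet)
Bit 7: prefix='11' (no match yet)
Bit 8: prefix='111' -> emit 'h', reset
Bit 9: prefix='1' (no match yet)
Bit 10: prefix='11' (no match yet)
Bit 11: prefix='111' -> emit 'h', reset
Bit 12: prefix='0' -> emit 'd', reset
Bit 13: prefix='1' (no match yet)
Bit 14: prefix='10' -> emit 'j', reset
Bit 15: prefix='0' -> emit 'd', reset

Answer: 5 h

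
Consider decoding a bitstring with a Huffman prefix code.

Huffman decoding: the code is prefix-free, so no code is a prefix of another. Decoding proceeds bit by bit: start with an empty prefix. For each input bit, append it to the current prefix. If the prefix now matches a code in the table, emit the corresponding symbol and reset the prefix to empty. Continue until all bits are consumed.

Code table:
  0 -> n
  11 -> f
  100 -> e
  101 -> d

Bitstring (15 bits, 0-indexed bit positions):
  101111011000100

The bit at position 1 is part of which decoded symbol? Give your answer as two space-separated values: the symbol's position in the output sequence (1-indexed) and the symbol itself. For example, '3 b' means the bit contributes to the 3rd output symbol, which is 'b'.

Bit 0: prefix='1' (no match yet)
Bit 1: prefix='10' (no match yet)
Bit 2: prefix='101' -> emit 'd', reset
Bit 3: prefix='1' (no match yet)
Bit 4: prefix='11' -> emit 'f', reset
Bit 5: prefix='1' (no match yet)

Answer: 1 d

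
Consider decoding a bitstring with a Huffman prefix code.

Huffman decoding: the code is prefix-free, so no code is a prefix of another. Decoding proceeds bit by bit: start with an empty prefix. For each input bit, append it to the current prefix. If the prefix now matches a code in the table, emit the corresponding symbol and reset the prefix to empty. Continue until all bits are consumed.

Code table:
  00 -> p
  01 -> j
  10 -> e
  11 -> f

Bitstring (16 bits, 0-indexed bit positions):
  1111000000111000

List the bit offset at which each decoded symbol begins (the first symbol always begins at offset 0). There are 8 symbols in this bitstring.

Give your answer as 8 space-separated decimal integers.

Answer: 0 2 4 6 8 10 12 14

Derivation:
Bit 0: prefix='1' (no match yet)
Bit 1: prefix='11' -> emit 'f', reset
Bit 2: prefix='1' (no match yet)
Bit 3: prefix='11' -> emit 'f', reset
Bit 4: prefix='0' (no match yet)
Bit 5: prefix='00' -> emit 'p', reset
Bit 6: prefix='0' (no match yet)
Bit 7: prefix='00' -> emit 'p', reset
Bit 8: prefix='0' (no match yet)
Bit 9: prefix='00' -> emit 'p', reset
Bit 10: prefix='1' (no match yet)
Bit 11: prefix='11' -> emit 'f', reset
Bit 12: prefix='1' (no match yet)
Bit 13: prefix='10' -> emit 'e', reset
Bit 14: prefix='0' (no match yet)
Bit 15: prefix='00' -> emit 'p', reset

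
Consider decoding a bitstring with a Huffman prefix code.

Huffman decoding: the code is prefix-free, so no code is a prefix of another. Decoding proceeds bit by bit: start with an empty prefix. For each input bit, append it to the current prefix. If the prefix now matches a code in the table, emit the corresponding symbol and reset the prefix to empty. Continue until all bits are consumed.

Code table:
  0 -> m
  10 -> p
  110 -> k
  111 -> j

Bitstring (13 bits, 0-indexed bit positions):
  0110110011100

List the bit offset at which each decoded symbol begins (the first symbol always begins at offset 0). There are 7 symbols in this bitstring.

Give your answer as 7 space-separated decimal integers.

Bit 0: prefix='0' -> emit 'm', reset
Bit 1: prefix='1' (no match yet)
Bit 2: prefix='11' (no match yet)
Bit 3: prefix='110' -> emit 'k', reset
Bit 4: prefix='1' (no match yet)
Bit 5: prefix='11' (no match yet)
Bit 6: prefix='110' -> emit 'k', reset
Bit 7: prefix='0' -> emit 'm', reset
Bit 8: prefix='1' (no match yet)
Bit 9: prefix='11' (no match yet)
Bit 10: prefix='111' -> emit 'j', reset
Bit 11: prefix='0' -> emit 'm', reset
Bit 12: prefix='0' -> emit 'm', reset

Answer: 0 1 4 7 8 11 12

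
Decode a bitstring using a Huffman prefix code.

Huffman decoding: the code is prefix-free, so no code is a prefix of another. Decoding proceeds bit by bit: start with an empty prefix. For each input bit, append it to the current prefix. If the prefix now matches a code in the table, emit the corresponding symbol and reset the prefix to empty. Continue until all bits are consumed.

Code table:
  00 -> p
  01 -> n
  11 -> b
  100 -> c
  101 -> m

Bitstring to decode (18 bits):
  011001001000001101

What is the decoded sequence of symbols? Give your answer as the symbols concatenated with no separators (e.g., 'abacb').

Answer: ncccpnm

Derivation:
Bit 0: prefix='0' (no match yet)
Bit 1: prefix='01' -> emit 'n', reset
Bit 2: prefix='1' (no match yet)
Bit 3: prefix='10' (no match yet)
Bit 4: prefix='100' -> emit 'c', reset
Bit 5: prefix='1' (no match yet)
Bit 6: prefix='10' (no match yet)
Bit 7: prefix='100' -> emit 'c', reset
Bit 8: prefix='1' (no match yet)
Bit 9: prefix='10' (no match yet)
Bit 10: prefix='100' -> emit 'c', reset
Bit 11: prefix='0' (no match yet)
Bit 12: prefix='00' -> emit 'p', reset
Bit 13: prefix='0' (no match yet)
Bit 14: prefix='01' -> emit 'n', reset
Bit 15: prefix='1' (no match yet)
Bit 16: prefix='10' (no match yet)
Bit 17: prefix='101' -> emit 'm', reset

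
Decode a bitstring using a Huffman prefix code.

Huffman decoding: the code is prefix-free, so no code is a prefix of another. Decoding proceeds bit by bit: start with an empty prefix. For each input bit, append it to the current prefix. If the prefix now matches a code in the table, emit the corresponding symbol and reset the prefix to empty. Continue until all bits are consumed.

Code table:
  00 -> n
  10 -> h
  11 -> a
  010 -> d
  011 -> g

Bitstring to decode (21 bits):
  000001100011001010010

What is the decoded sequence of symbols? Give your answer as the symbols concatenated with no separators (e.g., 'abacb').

Bit 0: prefix='0' (no match yet)
Bit 1: prefix='00' -> emit 'n', reset
Bit 2: prefix='0' (no match yet)
Bit 3: prefix='00' -> emit 'n', reset
Bit 4: prefix='0' (no match yet)
Bit 5: prefix='01' (no match yet)
Bit 6: prefix='011' -> emit 'g', reset
Bit 7: prefix='0' (no match yet)
Bit 8: prefix='00' -> emit 'n', reset
Bit 9: prefix='0' (no match yet)
Bit 10: prefix='01' (no match yet)
Bit 11: prefix='011' -> emit 'g', reset
Bit 12: prefix='0' (no match yet)
Bit 13: prefix='00' -> emit 'n', reset
Bit 14: prefix='1' (no match yet)
Bit 15: prefix='10' -> emit 'h', reset
Bit 16: prefix='1' (no match yet)
Bit 17: prefix='10' -> emit 'h', reset
Bit 18: prefix='0' (no match yet)
Bit 19: prefix='01' (no match yet)
Bit 20: prefix='010' -> emit 'd', reset

Answer: nngngnhhd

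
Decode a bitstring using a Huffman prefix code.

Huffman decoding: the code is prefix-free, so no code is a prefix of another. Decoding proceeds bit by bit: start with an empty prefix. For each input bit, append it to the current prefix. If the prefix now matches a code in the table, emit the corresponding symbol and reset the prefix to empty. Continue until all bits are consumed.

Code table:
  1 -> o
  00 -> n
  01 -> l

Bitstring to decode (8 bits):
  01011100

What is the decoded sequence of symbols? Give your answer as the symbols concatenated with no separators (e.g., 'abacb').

Answer: lloon

Derivation:
Bit 0: prefix='0' (no match yet)
Bit 1: prefix='01' -> emit 'l', reset
Bit 2: prefix='0' (no match yet)
Bit 3: prefix='01' -> emit 'l', reset
Bit 4: prefix='1' -> emit 'o', reset
Bit 5: prefix='1' -> emit 'o', reset
Bit 6: prefix='0' (no match yet)
Bit 7: prefix='00' -> emit 'n', reset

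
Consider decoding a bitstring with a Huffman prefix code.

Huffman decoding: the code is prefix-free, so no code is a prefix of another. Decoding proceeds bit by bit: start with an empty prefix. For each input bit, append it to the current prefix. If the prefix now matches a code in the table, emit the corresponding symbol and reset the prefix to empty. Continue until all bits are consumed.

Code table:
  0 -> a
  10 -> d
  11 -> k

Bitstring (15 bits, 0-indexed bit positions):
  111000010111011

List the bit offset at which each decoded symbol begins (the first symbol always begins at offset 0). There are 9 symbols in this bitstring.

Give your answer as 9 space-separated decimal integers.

Answer: 0 2 4 5 6 7 9 11 13

Derivation:
Bit 0: prefix='1' (no match yet)
Bit 1: prefix='11' -> emit 'k', reset
Bit 2: prefix='1' (no match yet)
Bit 3: prefix='10' -> emit 'd', reset
Bit 4: prefix='0' -> emit 'a', reset
Bit 5: prefix='0' -> emit 'a', reset
Bit 6: prefix='0' -> emit 'a', reset
Bit 7: prefix='1' (no match yet)
Bit 8: prefix='10' -> emit 'd', reset
Bit 9: prefix='1' (no match yet)
Bit 10: prefix='11' -> emit 'k', reset
Bit 11: prefix='1' (no match yet)
Bit 12: prefix='10' -> emit 'd', reset
Bit 13: prefix='1' (no match yet)
Bit 14: prefix='11' -> emit 'k', reset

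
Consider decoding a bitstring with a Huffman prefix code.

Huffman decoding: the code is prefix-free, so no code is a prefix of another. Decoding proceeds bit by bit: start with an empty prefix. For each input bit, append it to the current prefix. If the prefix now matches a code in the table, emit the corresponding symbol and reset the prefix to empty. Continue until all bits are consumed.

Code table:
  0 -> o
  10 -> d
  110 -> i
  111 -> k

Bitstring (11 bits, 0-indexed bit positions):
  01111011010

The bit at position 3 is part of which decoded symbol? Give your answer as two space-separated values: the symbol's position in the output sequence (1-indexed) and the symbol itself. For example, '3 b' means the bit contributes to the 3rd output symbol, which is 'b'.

Answer: 2 k

Derivation:
Bit 0: prefix='0' -> emit 'o', reset
Bit 1: prefix='1' (no match yet)
Bit 2: prefix='11' (no match yet)
Bit 3: prefix='111' -> emit 'k', reset
Bit 4: prefix='1' (no match yet)
Bit 5: prefix='10' -> emit 'd', reset
Bit 6: prefix='1' (no match yet)
Bit 7: prefix='11' (no match yet)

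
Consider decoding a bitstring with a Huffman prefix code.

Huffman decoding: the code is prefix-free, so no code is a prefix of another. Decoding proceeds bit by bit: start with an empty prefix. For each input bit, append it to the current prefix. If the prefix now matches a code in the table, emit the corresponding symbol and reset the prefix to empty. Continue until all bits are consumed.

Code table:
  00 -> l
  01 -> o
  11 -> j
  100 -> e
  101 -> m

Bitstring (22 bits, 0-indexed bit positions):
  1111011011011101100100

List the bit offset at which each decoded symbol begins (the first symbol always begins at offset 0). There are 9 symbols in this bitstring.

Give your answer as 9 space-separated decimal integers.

Answer: 0 2 4 6 9 12 14 16 19

Derivation:
Bit 0: prefix='1' (no match yet)
Bit 1: prefix='11' -> emit 'j', reset
Bit 2: prefix='1' (no match yet)
Bit 3: prefix='11' -> emit 'j', reset
Bit 4: prefix='0' (no match yet)
Bit 5: prefix='01' -> emit 'o', reset
Bit 6: prefix='1' (no match yet)
Bit 7: prefix='10' (no match yet)
Bit 8: prefix='101' -> emit 'm', reset
Bit 9: prefix='1' (no match yet)
Bit 10: prefix='10' (no match yet)
Bit 11: prefix='101' -> emit 'm', reset
Bit 12: prefix='1' (no match yet)
Bit 13: prefix='11' -> emit 'j', reset
Bit 14: prefix='0' (no match yet)
Bit 15: prefix='01' -> emit 'o', reset
Bit 16: prefix='1' (no match yet)
Bit 17: prefix='10' (no match yet)
Bit 18: prefix='100' -> emit 'e', reset
Bit 19: prefix='1' (no match yet)
Bit 20: prefix='10' (no match yet)
Bit 21: prefix='100' -> emit 'e', reset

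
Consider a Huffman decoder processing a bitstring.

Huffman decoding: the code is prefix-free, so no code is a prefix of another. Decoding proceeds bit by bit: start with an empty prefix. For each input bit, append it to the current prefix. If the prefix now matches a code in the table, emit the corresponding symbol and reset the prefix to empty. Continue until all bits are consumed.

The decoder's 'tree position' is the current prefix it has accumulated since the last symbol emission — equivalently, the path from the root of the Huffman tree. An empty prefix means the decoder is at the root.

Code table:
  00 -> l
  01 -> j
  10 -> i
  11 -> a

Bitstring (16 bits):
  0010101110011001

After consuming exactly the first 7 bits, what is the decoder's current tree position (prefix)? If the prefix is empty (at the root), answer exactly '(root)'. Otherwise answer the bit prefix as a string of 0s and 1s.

Answer: 1

Derivation:
Bit 0: prefix='0' (no match yet)
Bit 1: prefix='00' -> emit 'l', reset
Bit 2: prefix='1' (no match yet)
Bit 3: prefix='10' -> emit 'i', reset
Bit 4: prefix='1' (no match yet)
Bit 5: prefix='10' -> emit 'i', reset
Bit 6: prefix='1' (no match yet)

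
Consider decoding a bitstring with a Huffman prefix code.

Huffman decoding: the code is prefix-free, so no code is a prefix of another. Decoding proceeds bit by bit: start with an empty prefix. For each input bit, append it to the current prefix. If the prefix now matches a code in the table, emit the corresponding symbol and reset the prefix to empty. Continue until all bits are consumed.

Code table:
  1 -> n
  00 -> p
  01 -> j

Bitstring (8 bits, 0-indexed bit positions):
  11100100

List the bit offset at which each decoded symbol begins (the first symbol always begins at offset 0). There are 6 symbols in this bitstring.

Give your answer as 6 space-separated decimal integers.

Answer: 0 1 2 3 5 6

Derivation:
Bit 0: prefix='1' -> emit 'n', reset
Bit 1: prefix='1' -> emit 'n', reset
Bit 2: prefix='1' -> emit 'n', reset
Bit 3: prefix='0' (no match yet)
Bit 4: prefix='00' -> emit 'p', reset
Bit 5: prefix='1' -> emit 'n', reset
Bit 6: prefix='0' (no match yet)
Bit 7: prefix='00' -> emit 'p', reset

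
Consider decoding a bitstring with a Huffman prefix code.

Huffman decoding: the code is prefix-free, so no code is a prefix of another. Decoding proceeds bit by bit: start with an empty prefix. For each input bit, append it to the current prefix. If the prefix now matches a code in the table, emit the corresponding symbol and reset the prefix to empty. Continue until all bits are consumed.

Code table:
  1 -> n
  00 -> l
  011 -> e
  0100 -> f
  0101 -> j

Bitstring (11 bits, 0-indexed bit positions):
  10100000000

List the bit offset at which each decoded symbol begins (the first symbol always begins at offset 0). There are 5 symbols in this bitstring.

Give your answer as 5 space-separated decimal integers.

Bit 0: prefix='1' -> emit 'n', reset
Bit 1: prefix='0' (no match yet)
Bit 2: prefix='01' (no match yet)
Bit 3: prefix='010' (no match yet)
Bit 4: prefix='0100' -> emit 'f', reset
Bit 5: prefix='0' (no match yet)
Bit 6: prefix='00' -> emit 'l', reset
Bit 7: prefix='0' (no match yet)
Bit 8: prefix='00' -> emit 'l', reset
Bit 9: prefix='0' (no match yet)
Bit 10: prefix='00' -> emit 'l', reset

Answer: 0 1 5 7 9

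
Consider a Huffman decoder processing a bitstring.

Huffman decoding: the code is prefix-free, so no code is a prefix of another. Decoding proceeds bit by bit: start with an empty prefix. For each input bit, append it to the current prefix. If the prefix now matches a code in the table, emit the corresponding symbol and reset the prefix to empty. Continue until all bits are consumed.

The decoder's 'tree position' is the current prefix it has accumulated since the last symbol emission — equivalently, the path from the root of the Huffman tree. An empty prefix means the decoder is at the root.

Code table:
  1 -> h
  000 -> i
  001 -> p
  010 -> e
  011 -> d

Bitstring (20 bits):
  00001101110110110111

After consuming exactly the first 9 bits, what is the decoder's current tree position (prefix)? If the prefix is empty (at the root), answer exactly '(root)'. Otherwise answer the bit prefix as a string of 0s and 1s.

Answer: (root)

Derivation:
Bit 0: prefix='0' (no match yet)
Bit 1: prefix='00' (no match yet)
Bit 2: prefix='000' -> emit 'i', reset
Bit 3: prefix='0' (no match yet)
Bit 4: prefix='01' (no match yet)
Bit 5: prefix='011' -> emit 'd', reset
Bit 6: prefix='0' (no match yet)
Bit 7: prefix='01' (no match yet)
Bit 8: prefix='011' -> emit 'd', reset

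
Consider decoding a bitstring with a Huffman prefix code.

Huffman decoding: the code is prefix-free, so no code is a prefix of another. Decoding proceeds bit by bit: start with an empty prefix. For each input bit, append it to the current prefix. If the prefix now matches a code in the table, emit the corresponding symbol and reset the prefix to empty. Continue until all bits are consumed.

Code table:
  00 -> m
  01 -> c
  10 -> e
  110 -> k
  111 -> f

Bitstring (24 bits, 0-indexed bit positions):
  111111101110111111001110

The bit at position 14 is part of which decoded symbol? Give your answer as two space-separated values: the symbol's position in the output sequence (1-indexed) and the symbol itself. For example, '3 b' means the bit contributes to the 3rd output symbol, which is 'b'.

Answer: 6 f

Derivation:
Bit 0: prefix='1' (no match yet)
Bit 1: prefix='11' (no match yet)
Bit 2: prefix='111' -> emit 'f', reset
Bit 3: prefix='1' (no match yet)
Bit 4: prefix='11' (no match yet)
Bit 5: prefix='111' -> emit 'f', reset
Bit 6: prefix='1' (no match yet)
Bit 7: prefix='10' -> emit 'e', reset
Bit 8: prefix='1' (no match yet)
Bit 9: prefix='11' (no match yet)
Bit 10: prefix='111' -> emit 'f', reset
Bit 11: prefix='0' (no match yet)
Bit 12: prefix='01' -> emit 'c', reset
Bit 13: prefix='1' (no match yet)
Bit 14: prefix='11' (no match yet)
Bit 15: prefix='111' -> emit 'f', reset
Bit 16: prefix='1' (no match yet)
Bit 17: prefix='11' (no match yet)
Bit 18: prefix='110' -> emit 'k', reset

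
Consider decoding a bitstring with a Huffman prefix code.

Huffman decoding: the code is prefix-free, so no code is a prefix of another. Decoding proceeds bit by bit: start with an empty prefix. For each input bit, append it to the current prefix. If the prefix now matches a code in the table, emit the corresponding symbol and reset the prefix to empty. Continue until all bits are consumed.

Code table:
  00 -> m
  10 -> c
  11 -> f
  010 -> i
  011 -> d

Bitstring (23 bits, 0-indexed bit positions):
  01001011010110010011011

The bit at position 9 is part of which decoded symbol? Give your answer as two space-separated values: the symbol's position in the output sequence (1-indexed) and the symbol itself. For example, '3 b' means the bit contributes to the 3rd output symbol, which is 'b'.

Bit 0: prefix='0' (no match yet)
Bit 1: prefix='01' (no match yet)
Bit 2: prefix='010' -> emit 'i', reset
Bit 3: prefix='0' (no match yet)
Bit 4: prefix='01' (no match yet)
Bit 5: prefix='010' -> emit 'i', reset
Bit 6: prefix='1' (no match yet)
Bit 7: prefix='11' -> emit 'f', reset
Bit 8: prefix='0' (no match yet)
Bit 9: prefix='01' (no match yet)
Bit 10: prefix='010' -> emit 'i', reset
Bit 11: prefix='1' (no match yet)
Bit 12: prefix='11' -> emit 'f', reset
Bit 13: prefix='0' (no match yet)

Answer: 4 i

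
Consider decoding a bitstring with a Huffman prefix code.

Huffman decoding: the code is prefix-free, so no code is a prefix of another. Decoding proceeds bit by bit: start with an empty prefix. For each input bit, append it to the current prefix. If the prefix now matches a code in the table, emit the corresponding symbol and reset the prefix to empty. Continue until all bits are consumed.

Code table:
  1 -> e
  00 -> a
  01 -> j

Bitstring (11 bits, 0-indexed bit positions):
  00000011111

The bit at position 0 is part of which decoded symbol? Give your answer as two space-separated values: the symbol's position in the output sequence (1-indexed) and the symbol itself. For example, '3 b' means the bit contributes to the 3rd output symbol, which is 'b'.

Answer: 1 a

Derivation:
Bit 0: prefix='0' (no match yet)
Bit 1: prefix='00' -> emit 'a', reset
Bit 2: prefix='0' (no match yet)
Bit 3: prefix='00' -> emit 'a', reset
Bit 4: prefix='0' (no match yet)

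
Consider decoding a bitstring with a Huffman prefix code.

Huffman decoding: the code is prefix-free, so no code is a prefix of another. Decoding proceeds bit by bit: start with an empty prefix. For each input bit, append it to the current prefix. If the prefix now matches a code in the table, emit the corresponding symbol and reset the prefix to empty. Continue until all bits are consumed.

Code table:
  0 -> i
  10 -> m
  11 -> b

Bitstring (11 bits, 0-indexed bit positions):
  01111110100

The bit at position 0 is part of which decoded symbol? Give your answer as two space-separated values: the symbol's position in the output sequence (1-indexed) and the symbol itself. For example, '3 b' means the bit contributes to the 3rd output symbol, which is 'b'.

Answer: 1 i

Derivation:
Bit 0: prefix='0' -> emit 'i', reset
Bit 1: prefix='1' (no match yet)
Bit 2: prefix='11' -> emit 'b', reset
Bit 3: prefix='1' (no match yet)
Bit 4: prefix='11' -> emit 'b', reset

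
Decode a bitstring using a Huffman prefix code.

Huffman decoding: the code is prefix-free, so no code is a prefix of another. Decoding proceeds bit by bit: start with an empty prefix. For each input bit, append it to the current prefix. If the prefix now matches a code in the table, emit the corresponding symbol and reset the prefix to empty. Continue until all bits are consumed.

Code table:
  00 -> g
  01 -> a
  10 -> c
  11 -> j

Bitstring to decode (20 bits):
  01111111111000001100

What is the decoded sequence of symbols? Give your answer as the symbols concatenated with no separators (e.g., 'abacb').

Answer: ajjjjcggjg

Derivation:
Bit 0: prefix='0' (no match yet)
Bit 1: prefix='01' -> emit 'a', reset
Bit 2: prefix='1' (no match yet)
Bit 3: prefix='11' -> emit 'j', reset
Bit 4: prefix='1' (no match yet)
Bit 5: prefix='11' -> emit 'j', reset
Bit 6: prefix='1' (no match yet)
Bit 7: prefix='11' -> emit 'j', reset
Bit 8: prefix='1' (no match yet)
Bit 9: prefix='11' -> emit 'j', reset
Bit 10: prefix='1' (no match yet)
Bit 11: prefix='10' -> emit 'c', reset
Bit 12: prefix='0' (no match yet)
Bit 13: prefix='00' -> emit 'g', reset
Bit 14: prefix='0' (no match yet)
Bit 15: prefix='00' -> emit 'g', reset
Bit 16: prefix='1' (no match yet)
Bit 17: prefix='11' -> emit 'j', reset
Bit 18: prefix='0' (no match yet)
Bit 19: prefix='00' -> emit 'g', reset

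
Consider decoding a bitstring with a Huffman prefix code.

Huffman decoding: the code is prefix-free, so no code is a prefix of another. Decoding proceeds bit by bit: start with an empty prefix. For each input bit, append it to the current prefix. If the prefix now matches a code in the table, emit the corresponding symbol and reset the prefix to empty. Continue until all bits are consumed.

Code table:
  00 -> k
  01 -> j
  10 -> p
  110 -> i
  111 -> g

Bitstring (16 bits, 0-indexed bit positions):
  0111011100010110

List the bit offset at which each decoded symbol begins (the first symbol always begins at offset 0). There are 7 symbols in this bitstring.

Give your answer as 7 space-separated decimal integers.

Answer: 0 2 5 8 10 12 14

Derivation:
Bit 0: prefix='0' (no match yet)
Bit 1: prefix='01' -> emit 'j', reset
Bit 2: prefix='1' (no match yet)
Bit 3: prefix='11' (no match yet)
Bit 4: prefix='110' -> emit 'i', reset
Bit 5: prefix='1' (no match yet)
Bit 6: prefix='11' (no match yet)
Bit 7: prefix='111' -> emit 'g', reset
Bit 8: prefix='0' (no match yet)
Bit 9: prefix='00' -> emit 'k', reset
Bit 10: prefix='0' (no match yet)
Bit 11: prefix='01' -> emit 'j', reset
Bit 12: prefix='0' (no match yet)
Bit 13: prefix='01' -> emit 'j', reset
Bit 14: prefix='1' (no match yet)
Bit 15: prefix='10' -> emit 'p', reset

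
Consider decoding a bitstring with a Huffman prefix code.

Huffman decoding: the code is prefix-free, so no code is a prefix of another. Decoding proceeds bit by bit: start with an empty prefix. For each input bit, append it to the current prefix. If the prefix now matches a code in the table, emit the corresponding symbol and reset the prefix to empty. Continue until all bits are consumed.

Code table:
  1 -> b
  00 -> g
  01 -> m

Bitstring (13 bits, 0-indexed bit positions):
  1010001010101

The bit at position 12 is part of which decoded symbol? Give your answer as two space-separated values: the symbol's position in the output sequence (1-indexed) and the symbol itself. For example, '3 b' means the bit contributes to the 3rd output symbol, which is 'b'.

Bit 0: prefix='1' -> emit 'b', reset
Bit 1: prefix='0' (no match yet)
Bit 2: prefix='01' -> emit 'm', reset
Bit 3: prefix='0' (no match yet)
Bit 4: prefix='00' -> emit 'g', reset
Bit 5: prefix='0' (no match yet)
Bit 6: prefix='01' -> emit 'm', reset
Bit 7: prefix='0' (no match yet)
Bit 8: prefix='01' -> emit 'm', reset
Bit 9: prefix='0' (no match yet)
Bit 10: prefix='01' -> emit 'm', reset
Bit 11: prefix='0' (no match yet)
Bit 12: prefix='01' -> emit 'm', reset

Answer: 7 m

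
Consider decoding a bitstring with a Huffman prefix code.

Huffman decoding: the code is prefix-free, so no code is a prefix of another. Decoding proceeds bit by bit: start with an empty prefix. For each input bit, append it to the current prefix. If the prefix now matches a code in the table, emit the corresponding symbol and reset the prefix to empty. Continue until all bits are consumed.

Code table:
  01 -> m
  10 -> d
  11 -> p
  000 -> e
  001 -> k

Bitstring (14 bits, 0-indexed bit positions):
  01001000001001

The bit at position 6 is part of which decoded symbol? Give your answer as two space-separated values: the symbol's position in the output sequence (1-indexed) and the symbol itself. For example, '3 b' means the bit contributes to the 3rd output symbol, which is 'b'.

Answer: 3 e

Derivation:
Bit 0: prefix='0' (no match yet)
Bit 1: prefix='01' -> emit 'm', reset
Bit 2: prefix='0' (no match yet)
Bit 3: prefix='00' (no match yet)
Bit 4: prefix='001' -> emit 'k', reset
Bit 5: prefix='0' (no match yet)
Bit 6: prefix='00' (no match yet)
Bit 7: prefix='000' -> emit 'e', reset
Bit 8: prefix='0' (no match yet)
Bit 9: prefix='00' (no match yet)
Bit 10: prefix='001' -> emit 'k', reset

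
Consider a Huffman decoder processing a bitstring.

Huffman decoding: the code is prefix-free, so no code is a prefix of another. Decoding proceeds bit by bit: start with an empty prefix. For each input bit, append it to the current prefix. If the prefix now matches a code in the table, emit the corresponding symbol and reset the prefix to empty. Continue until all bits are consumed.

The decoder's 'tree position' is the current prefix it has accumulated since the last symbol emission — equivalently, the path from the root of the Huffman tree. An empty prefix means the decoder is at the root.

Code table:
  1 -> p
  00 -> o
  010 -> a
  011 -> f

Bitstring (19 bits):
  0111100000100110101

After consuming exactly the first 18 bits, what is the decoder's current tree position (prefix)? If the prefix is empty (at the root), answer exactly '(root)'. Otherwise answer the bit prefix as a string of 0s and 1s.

Answer: (root)

Derivation:
Bit 0: prefix='0' (no match yet)
Bit 1: prefix='01' (no match yet)
Bit 2: prefix='011' -> emit 'f', reset
Bit 3: prefix='1' -> emit 'p', reset
Bit 4: prefix='1' -> emit 'p', reset
Bit 5: prefix='0' (no match yet)
Bit 6: prefix='00' -> emit 'o', reset
Bit 7: prefix='0' (no match yet)
Bit 8: prefix='00' -> emit 'o', reset
Bit 9: prefix='0' (no match yet)
Bit 10: prefix='01' (no match yet)
Bit 11: prefix='010' -> emit 'a', reset
Bit 12: prefix='0' (no match yet)
Bit 13: prefix='01' (no match yet)
Bit 14: prefix='011' -> emit 'f', reset
Bit 15: prefix='0' (no match yet)
Bit 16: prefix='01' (no match yet)
Bit 17: prefix='010' -> emit 'a', reset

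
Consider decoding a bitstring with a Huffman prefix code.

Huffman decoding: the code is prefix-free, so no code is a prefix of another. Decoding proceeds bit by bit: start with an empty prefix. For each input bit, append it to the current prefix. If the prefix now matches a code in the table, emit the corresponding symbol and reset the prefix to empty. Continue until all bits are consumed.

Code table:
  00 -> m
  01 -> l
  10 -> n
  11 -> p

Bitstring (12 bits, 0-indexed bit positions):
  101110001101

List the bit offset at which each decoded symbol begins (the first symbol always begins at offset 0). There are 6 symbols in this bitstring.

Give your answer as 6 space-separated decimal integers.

Answer: 0 2 4 6 8 10

Derivation:
Bit 0: prefix='1' (no match yet)
Bit 1: prefix='10' -> emit 'n', reset
Bit 2: prefix='1' (no match yet)
Bit 3: prefix='11' -> emit 'p', reset
Bit 4: prefix='1' (no match yet)
Bit 5: prefix='10' -> emit 'n', reset
Bit 6: prefix='0' (no match yet)
Bit 7: prefix='00' -> emit 'm', reset
Bit 8: prefix='1' (no match yet)
Bit 9: prefix='11' -> emit 'p', reset
Bit 10: prefix='0' (no match yet)
Bit 11: prefix='01' -> emit 'l', reset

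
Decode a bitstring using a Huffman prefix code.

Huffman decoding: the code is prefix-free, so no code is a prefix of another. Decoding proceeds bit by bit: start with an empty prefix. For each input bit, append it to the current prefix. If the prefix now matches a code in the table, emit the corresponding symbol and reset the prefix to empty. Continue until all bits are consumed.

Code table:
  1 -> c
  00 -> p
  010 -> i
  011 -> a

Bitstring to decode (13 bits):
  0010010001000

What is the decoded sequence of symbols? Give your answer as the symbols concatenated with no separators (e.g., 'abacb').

Bit 0: prefix='0' (no match yet)
Bit 1: prefix='00' -> emit 'p', reset
Bit 2: prefix='1' -> emit 'c', reset
Bit 3: prefix='0' (no match yet)
Bit 4: prefix='00' -> emit 'p', reset
Bit 5: prefix='1' -> emit 'c', reset
Bit 6: prefix='0' (no match yet)
Bit 7: prefix='00' -> emit 'p', reset
Bit 8: prefix='0' (no match yet)
Bit 9: prefix='01' (no match yet)
Bit 10: prefix='010' -> emit 'i', reset
Bit 11: prefix='0' (no match yet)
Bit 12: prefix='00' -> emit 'p', reset

Answer: pcpcpip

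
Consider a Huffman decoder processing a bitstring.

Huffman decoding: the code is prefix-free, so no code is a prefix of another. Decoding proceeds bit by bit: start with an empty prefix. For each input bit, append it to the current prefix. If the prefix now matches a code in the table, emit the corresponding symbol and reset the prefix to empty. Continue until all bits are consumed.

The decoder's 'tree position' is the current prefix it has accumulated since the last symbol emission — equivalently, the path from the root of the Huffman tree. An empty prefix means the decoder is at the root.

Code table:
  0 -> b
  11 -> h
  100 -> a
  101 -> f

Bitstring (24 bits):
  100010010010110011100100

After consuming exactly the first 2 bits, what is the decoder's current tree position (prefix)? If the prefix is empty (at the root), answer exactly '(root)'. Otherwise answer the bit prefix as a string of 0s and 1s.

Answer: 10

Derivation:
Bit 0: prefix='1' (no match yet)
Bit 1: prefix='10' (no match yet)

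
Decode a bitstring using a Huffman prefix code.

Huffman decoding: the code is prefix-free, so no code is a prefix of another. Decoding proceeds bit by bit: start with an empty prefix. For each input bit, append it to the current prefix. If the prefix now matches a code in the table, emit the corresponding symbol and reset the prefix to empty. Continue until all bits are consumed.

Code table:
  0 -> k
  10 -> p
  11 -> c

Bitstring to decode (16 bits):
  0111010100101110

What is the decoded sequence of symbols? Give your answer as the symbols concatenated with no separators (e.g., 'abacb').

Bit 0: prefix='0' -> emit 'k', reset
Bit 1: prefix='1' (no match yet)
Bit 2: prefix='11' -> emit 'c', reset
Bit 3: prefix='1' (no match yet)
Bit 4: prefix='10' -> emit 'p', reset
Bit 5: prefix='1' (no match yet)
Bit 6: prefix='10' -> emit 'p', reset
Bit 7: prefix='1' (no match yet)
Bit 8: prefix='10' -> emit 'p', reset
Bit 9: prefix='0' -> emit 'k', reset
Bit 10: prefix='1' (no match yet)
Bit 11: prefix='10' -> emit 'p', reset
Bit 12: prefix='1' (no match yet)
Bit 13: prefix='11' -> emit 'c', reset
Bit 14: prefix='1' (no match yet)
Bit 15: prefix='10' -> emit 'p', reset

Answer: kcpppkpcp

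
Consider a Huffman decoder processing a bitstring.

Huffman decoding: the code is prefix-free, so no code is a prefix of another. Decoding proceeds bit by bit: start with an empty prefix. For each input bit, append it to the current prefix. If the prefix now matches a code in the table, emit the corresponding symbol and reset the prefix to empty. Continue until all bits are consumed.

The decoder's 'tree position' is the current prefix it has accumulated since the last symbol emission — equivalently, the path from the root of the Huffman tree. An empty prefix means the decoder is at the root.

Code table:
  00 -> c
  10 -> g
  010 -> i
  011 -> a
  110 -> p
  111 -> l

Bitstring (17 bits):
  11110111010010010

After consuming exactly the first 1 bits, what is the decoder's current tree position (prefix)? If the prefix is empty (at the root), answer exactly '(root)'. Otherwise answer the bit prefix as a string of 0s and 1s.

Bit 0: prefix='1' (no match yet)

Answer: 1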